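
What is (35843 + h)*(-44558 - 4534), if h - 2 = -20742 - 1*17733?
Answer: 129111960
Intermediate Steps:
h = -38473 (h = 2 + (-20742 - 1*17733) = 2 + (-20742 - 17733) = 2 - 38475 = -38473)
(35843 + h)*(-44558 - 4534) = (35843 - 38473)*(-44558 - 4534) = -2630*(-49092) = 129111960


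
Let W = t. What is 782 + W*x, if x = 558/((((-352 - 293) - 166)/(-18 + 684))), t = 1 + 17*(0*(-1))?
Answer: 262574/811 ≈ 323.77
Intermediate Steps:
t = 1 (t = 1 + 17*0 = 1 + 0 = 1)
W = 1
x = -371628/811 (x = 558/(((-645 - 166)/666)) = 558/((-811*1/666)) = 558/(-811/666) = 558*(-666/811) = -371628/811 ≈ -458.23)
782 + W*x = 782 + 1*(-371628/811) = 782 - 371628/811 = 262574/811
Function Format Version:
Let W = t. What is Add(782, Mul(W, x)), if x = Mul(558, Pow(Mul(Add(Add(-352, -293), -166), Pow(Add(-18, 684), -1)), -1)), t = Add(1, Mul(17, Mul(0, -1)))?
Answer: Rational(262574, 811) ≈ 323.77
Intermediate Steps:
t = 1 (t = Add(1, Mul(17, 0)) = Add(1, 0) = 1)
W = 1
x = Rational(-371628, 811) (x = Mul(558, Pow(Mul(Add(-645, -166), Pow(666, -1)), -1)) = Mul(558, Pow(Mul(-811, Rational(1, 666)), -1)) = Mul(558, Pow(Rational(-811, 666), -1)) = Mul(558, Rational(-666, 811)) = Rational(-371628, 811) ≈ -458.23)
Add(782, Mul(W, x)) = Add(782, Mul(1, Rational(-371628, 811))) = Add(782, Rational(-371628, 811)) = Rational(262574, 811)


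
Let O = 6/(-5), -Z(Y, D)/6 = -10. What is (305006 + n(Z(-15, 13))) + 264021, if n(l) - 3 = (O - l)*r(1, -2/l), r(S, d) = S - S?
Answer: 569030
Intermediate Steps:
Z(Y, D) = 60 (Z(Y, D) = -6*(-10) = 60)
O = -6/5 (O = 6*(-⅕) = -6/5 ≈ -1.2000)
r(S, d) = 0
n(l) = 3 (n(l) = 3 + (-6/5 - l)*0 = 3 + 0 = 3)
(305006 + n(Z(-15, 13))) + 264021 = (305006 + 3) + 264021 = 305009 + 264021 = 569030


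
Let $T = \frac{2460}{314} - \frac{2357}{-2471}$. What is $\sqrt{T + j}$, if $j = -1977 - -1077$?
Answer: $\frac{i \sqrt{134129928973187}}{387947} \approx 29.853 i$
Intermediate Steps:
$T = \frac{3409379}{387947}$ ($T = 2460 \cdot \frac{1}{314} - - \frac{2357}{2471} = \frac{1230}{157} + \frac{2357}{2471} = \frac{3409379}{387947} \approx 8.7883$)
$j = -900$ ($j = -1977 + 1077 = -900$)
$\sqrt{T + j} = \sqrt{\frac{3409379}{387947} - 900} = \sqrt{- \frac{345742921}{387947}} = \frac{i \sqrt{134129928973187}}{387947}$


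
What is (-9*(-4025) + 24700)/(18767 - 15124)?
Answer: 60925/3643 ≈ 16.724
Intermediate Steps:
(-9*(-4025) + 24700)/(18767 - 15124) = (36225 + 24700)/3643 = 60925*(1/3643) = 60925/3643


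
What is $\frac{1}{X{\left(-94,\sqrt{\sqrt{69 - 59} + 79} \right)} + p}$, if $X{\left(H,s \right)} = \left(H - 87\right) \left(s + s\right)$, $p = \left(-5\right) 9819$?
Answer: $- \frac{1}{49095 + 362 \sqrt{79 + \sqrt{10}}} \approx -1.9093 \cdot 10^{-5}$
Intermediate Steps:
$p = -49095$
$X{\left(H,s \right)} = 2 s \left(-87 + H\right)$ ($X{\left(H,s \right)} = \left(-87 + H\right) 2 s = 2 s \left(-87 + H\right)$)
$\frac{1}{X{\left(-94,\sqrt{\sqrt{69 - 59} + 79} \right)} + p} = \frac{1}{2 \sqrt{\sqrt{69 - 59} + 79} \left(-87 - 94\right) - 49095} = \frac{1}{2 \sqrt{\sqrt{10} + 79} \left(-181\right) - 49095} = \frac{1}{2 \sqrt{79 + \sqrt{10}} \left(-181\right) - 49095} = \frac{1}{- 362 \sqrt{79 + \sqrt{10}} - 49095} = \frac{1}{-49095 - 362 \sqrt{79 + \sqrt{10}}}$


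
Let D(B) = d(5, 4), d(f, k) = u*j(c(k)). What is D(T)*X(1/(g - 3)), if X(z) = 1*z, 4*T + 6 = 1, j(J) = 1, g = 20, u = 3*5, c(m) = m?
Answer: 15/17 ≈ 0.88235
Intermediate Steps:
u = 15
T = -5/4 (T = -3/2 + (¼)*1 = -3/2 + ¼ = -5/4 ≈ -1.2500)
d(f, k) = 15 (d(f, k) = 15*1 = 15)
X(z) = z
D(B) = 15
D(T)*X(1/(g - 3)) = 15/(20 - 3) = 15/17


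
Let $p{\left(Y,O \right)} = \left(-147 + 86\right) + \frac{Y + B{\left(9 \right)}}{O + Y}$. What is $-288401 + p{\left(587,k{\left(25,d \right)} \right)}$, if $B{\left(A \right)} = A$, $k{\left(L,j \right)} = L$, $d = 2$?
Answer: $- \frac{44134537}{153} \approx -2.8846 \cdot 10^{5}$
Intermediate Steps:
$p{\left(Y,O \right)} = -61 + \frac{9 + Y}{O + Y}$ ($p{\left(Y,O \right)} = \left(-147 + 86\right) + \frac{Y + 9}{O + Y} = -61 + \frac{9 + Y}{O + Y}$)
$-288401 + p{\left(587,k{\left(25,d \right)} \right)} = -288401 + \frac{9 - 1525 - 35220}{25 + 587} = -288401 + \frac{9 - 1525 - 35220}{612} = -288401 + \frac{1}{612} \left(-36736\right) = -288401 - \frac{9184}{153} = - \frac{44134537}{153}$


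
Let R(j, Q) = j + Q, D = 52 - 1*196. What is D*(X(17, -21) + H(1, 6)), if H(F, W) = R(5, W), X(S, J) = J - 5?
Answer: 2160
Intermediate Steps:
D = -144 (D = 52 - 196 = -144)
R(j, Q) = Q + j
X(S, J) = -5 + J
H(F, W) = 5 + W (H(F, W) = W + 5 = 5 + W)
D*(X(17, -21) + H(1, 6)) = -144*((-5 - 21) + (5 + 6)) = -144*(-26 + 11) = -144*(-15) = 2160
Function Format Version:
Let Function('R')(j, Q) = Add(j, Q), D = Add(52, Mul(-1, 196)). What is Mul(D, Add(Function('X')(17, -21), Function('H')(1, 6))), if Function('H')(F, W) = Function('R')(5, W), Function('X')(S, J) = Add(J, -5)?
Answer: 2160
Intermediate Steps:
D = -144 (D = Add(52, -196) = -144)
Function('R')(j, Q) = Add(Q, j)
Function('X')(S, J) = Add(-5, J)
Function('H')(F, W) = Add(5, W) (Function('H')(F, W) = Add(W, 5) = Add(5, W))
Mul(D, Add(Function('X')(17, -21), Function('H')(1, 6))) = Mul(-144, Add(Add(-5, -21), Add(5, 6))) = Mul(-144, Add(-26, 11)) = Mul(-144, -15) = 2160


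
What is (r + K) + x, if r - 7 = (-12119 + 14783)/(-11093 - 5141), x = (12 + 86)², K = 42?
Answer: 78352069/8117 ≈ 9652.8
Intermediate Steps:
x = 9604 (x = 98² = 9604)
r = 55487/8117 (r = 7 + (-12119 + 14783)/(-11093 - 5141) = 7 + 2664/(-16234) = 7 + 2664*(-1/16234) = 7 - 1332/8117 = 55487/8117 ≈ 6.8359)
(r + K) + x = (55487/8117 + 42) + 9604 = 396401/8117 + 9604 = 78352069/8117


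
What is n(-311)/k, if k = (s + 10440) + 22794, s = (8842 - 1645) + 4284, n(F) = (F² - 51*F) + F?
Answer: 112271/44715 ≈ 2.5108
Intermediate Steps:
n(F) = F² - 50*F
s = 11481 (s = 7197 + 4284 = 11481)
k = 44715 (k = (11481 + 10440) + 22794 = 21921 + 22794 = 44715)
n(-311)/k = -311*(-50 - 311)/44715 = -311*(-361)*(1/44715) = 112271*(1/44715) = 112271/44715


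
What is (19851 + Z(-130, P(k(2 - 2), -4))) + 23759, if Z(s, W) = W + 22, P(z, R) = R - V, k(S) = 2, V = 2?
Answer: 43626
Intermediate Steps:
P(z, R) = -2 + R (P(z, R) = R - 1*2 = R - 2 = -2 + R)
Z(s, W) = 22 + W
(19851 + Z(-130, P(k(2 - 2), -4))) + 23759 = (19851 + (22 + (-2 - 4))) + 23759 = (19851 + (22 - 6)) + 23759 = (19851 + 16) + 23759 = 19867 + 23759 = 43626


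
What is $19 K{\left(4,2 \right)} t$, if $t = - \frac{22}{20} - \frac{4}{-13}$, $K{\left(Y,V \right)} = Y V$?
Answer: $- \frac{7828}{65} \approx -120.43$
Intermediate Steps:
$K{\left(Y,V \right)} = V Y$
$t = - \frac{103}{130}$ ($t = \left(-22\right) \frac{1}{20} - - \frac{4}{13} = - \frac{11}{10} + \frac{4}{13} = - \frac{103}{130} \approx -0.79231$)
$19 K{\left(4,2 \right)} t = 19 \cdot 2 \cdot 4 \left(- \frac{103}{130}\right) = 19 \cdot 8 \left(- \frac{103}{130}\right) = 152 \left(- \frac{103}{130}\right) = - \frac{7828}{65}$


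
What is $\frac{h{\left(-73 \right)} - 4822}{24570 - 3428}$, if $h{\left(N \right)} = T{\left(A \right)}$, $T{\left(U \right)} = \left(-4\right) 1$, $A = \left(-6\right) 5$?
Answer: $- \frac{2413}{10571} \approx -0.22827$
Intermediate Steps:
$A = -30$
$T{\left(U \right)} = -4$
$h{\left(N \right)} = -4$
$\frac{h{\left(-73 \right)} - 4822}{24570 - 3428} = \frac{-4 - 4822}{24570 - 3428} = - \frac{4826}{21142} = \left(-4826\right) \frac{1}{21142} = - \frac{2413}{10571}$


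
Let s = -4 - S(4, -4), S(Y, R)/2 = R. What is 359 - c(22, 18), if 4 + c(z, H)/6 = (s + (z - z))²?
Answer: 287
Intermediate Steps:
S(Y, R) = 2*R
s = 4 (s = -4 - 2*(-4) = -4 - 1*(-8) = -4 + 8 = 4)
c(z, H) = 72 (c(z, H) = -24 + 6*(4 + (z - z))² = -24 + 6*(4 + 0)² = -24 + 6*4² = -24 + 6*16 = -24 + 96 = 72)
359 - c(22, 18) = 359 - 1*72 = 359 - 72 = 287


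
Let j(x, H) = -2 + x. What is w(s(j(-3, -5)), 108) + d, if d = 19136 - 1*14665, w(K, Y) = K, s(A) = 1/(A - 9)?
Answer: 62593/14 ≈ 4470.9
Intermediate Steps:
s(A) = 1/(-9 + A)
d = 4471 (d = 19136 - 14665 = 4471)
w(s(j(-3, -5)), 108) + d = 1/(-9 + (-2 - 3)) + 4471 = 1/(-9 - 5) + 4471 = 1/(-14) + 4471 = -1/14 + 4471 = 62593/14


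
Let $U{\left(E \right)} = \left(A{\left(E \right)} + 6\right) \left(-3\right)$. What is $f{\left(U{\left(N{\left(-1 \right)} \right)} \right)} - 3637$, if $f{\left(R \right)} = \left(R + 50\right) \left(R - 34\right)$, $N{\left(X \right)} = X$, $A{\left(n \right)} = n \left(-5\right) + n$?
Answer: $-4917$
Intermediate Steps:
$A{\left(n \right)} = - 4 n$ ($A{\left(n \right)} = - 5 n + n = - 4 n$)
$U{\left(E \right)} = -18 + 12 E$ ($U{\left(E \right)} = \left(- 4 E + 6\right) \left(-3\right) = \left(6 - 4 E\right) \left(-3\right) = -18 + 12 E$)
$f{\left(R \right)} = \left(-34 + R\right) \left(50 + R\right)$ ($f{\left(R \right)} = \left(50 + R\right) \left(-34 + R\right) = \left(-34 + R\right) \left(50 + R\right)$)
$f{\left(U{\left(N{\left(-1 \right)} \right)} \right)} - 3637 = \left(-1700 + \left(-18 + 12 \left(-1\right)\right)^{2} + 16 \left(-18 + 12 \left(-1\right)\right)\right) - 3637 = \left(-1700 + \left(-18 - 12\right)^{2} + 16 \left(-18 - 12\right)\right) - 3637 = \left(-1700 + \left(-30\right)^{2} + 16 \left(-30\right)\right) - 3637 = \left(-1700 + 900 - 480\right) - 3637 = -1280 - 3637 = -4917$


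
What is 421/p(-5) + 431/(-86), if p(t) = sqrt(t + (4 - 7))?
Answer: -431/86 - 421*I*sqrt(2)/4 ≈ -5.0116 - 148.85*I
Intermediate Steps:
p(t) = sqrt(-3 + t) (p(t) = sqrt(t - 3) = sqrt(-3 + t))
421/p(-5) + 431/(-86) = 421/(sqrt(-3 - 5)) + 431/(-86) = 421/(sqrt(-8)) + 431*(-1/86) = 421/((2*I*sqrt(2))) - 431/86 = 421*(-I*sqrt(2)/4) - 431/86 = -421*I*sqrt(2)/4 - 431/86 = -431/86 - 421*I*sqrt(2)/4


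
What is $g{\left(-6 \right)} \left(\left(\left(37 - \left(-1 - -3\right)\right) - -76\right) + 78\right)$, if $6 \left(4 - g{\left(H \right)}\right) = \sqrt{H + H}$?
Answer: $756 - 63 i \sqrt{3} \approx 756.0 - 109.12 i$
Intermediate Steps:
$g{\left(H \right)} = 4 - \frac{\sqrt{2} \sqrt{H}}{6}$ ($g{\left(H \right)} = 4 - \frac{\sqrt{H + H}}{6} = 4 - \frac{\sqrt{2 H}}{6} = 4 - \frac{\sqrt{2} \sqrt{H}}{6}$)
$g{\left(-6 \right)} \left(\left(\left(37 - \left(-1 - -3\right)\right) - -76\right) + 78\right) = \left(4 - \frac{\sqrt{2} \sqrt{-6}}{6}\right) \left(\left(\left(37 - \left(-1 - -3\right)\right) - -76\right) + 78\right) = \left(4 - \frac{\sqrt{2} i \sqrt{6}}{6}\right) \left(\left(\left(37 - \left(-1 + 3\right)\right) + 76\right) + 78\right) = \left(4 - \frac{i \sqrt{3}}{3}\right) \left(\left(\left(37 - 2\right) + 76\right) + 78\right) = \left(4 - \frac{i \sqrt{3}}{3}\right) \left(\left(35 + 76\right) + 78\right) = \left(4 - \frac{i \sqrt{3}}{3}\right) \left(111 + 78\right) = \left(4 - \frac{i \sqrt{3}}{3}\right) 189 = 756 - 63 i \sqrt{3}$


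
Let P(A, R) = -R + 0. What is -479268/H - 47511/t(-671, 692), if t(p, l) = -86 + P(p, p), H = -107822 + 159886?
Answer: -76499569/846040 ≈ -90.421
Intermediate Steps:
H = 52064
P(A, R) = -R
t(p, l) = -86 - p
-479268/H - 47511/t(-671, 692) = -479268/52064 - 47511/(-86 - 1*(-671)) = -479268*1/52064 - 47511/(-86 + 671) = -119817/13016 - 47511/585 = -119817/13016 - 47511*1/585 = -119817/13016 - 5279/65 = -76499569/846040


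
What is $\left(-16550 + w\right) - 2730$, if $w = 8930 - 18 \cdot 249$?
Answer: $-14832$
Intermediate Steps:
$w = 4448$ ($w = 8930 - 4482 = 4448$)
$\left(-16550 + w\right) - 2730 = \left(-16550 + 4448\right) - 2730 = -12102 - 2730 = -14832$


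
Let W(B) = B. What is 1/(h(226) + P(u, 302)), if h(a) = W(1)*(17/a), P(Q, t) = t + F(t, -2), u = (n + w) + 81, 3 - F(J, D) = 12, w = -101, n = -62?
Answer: 226/66235 ≈ 0.0034121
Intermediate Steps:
F(J, D) = -9 (F(J, D) = 3 - 1*12 = 3 - 12 = -9)
u = -82 (u = (-62 - 101) + 81 = -163 + 81 = -82)
P(Q, t) = -9 + t (P(Q, t) = t - 9 = -9 + t)
h(a) = 17/a (h(a) = 1*(17/a) = 17/a)
1/(h(226) + P(u, 302)) = 1/(17/226 + (-9 + 302)) = 1/(17*(1/226) + 293) = 1/(17/226 + 293) = 1/(66235/226) = 226/66235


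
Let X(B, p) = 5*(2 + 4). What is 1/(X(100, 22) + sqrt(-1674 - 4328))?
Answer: 15/3451 - I*sqrt(6002)/6902 ≈ 0.0043466 - 0.011225*I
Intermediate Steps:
X(B, p) = 30 (X(B, p) = 5*6 = 30)
1/(X(100, 22) + sqrt(-1674 - 4328)) = 1/(30 + sqrt(-1674 - 4328)) = 1/(30 + sqrt(-6002)) = 1/(30 + I*sqrt(6002))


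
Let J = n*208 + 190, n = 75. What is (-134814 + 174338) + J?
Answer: 55314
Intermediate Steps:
J = 15790 (J = 75*208 + 190 = 15600 + 190 = 15790)
(-134814 + 174338) + J = (-134814 + 174338) + 15790 = 39524 + 15790 = 55314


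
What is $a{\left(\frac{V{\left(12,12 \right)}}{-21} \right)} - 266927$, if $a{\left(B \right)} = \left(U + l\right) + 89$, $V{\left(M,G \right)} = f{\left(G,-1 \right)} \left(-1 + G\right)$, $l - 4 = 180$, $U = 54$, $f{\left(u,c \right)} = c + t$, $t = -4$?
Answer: $-266600$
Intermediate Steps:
$f{\left(u,c \right)} = -4 + c$ ($f{\left(u,c \right)} = c - 4 = -4 + c$)
$l = 184$ ($l = 4 + 180 = 184$)
$V{\left(M,G \right)} = 5 - 5 G$ ($V{\left(M,G \right)} = \left(-4 - 1\right) \left(-1 + G\right) = - 5 \left(-1 + G\right) = 5 - 5 G$)
$a{\left(B \right)} = 327$ ($a{\left(B \right)} = \left(54 + 184\right) + 89 = 238 + 89 = 327$)
$a{\left(\frac{V{\left(12,12 \right)}}{-21} \right)} - 266927 = 327 - 266927 = -266600$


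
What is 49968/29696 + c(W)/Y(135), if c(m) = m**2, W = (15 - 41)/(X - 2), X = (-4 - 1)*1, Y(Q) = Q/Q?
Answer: 1407683/90944 ≈ 15.479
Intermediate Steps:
Y(Q) = 1
X = -5 (X = -5*1 = -5)
W = 26/7 (W = (15 - 41)/(-5 - 2) = -26/(-7) = -26*(-1/7) = 26/7 ≈ 3.7143)
49968/29696 + c(W)/Y(135) = 49968/29696 + (26/7)**2/1 = 49968*(1/29696) + (676/49)*1 = 3123/1856 + 676/49 = 1407683/90944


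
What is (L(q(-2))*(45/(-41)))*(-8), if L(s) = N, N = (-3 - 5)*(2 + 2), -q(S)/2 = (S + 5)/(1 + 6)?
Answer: -11520/41 ≈ -280.98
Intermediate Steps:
q(S) = -10/7 - 2*S/7 (q(S) = -2*(S + 5)/(1 + 6) = -2*(5 + S)/7 = -2*(5/7 + S/7) = -10/7 - 2*S/7)
N = -32 (N = -8*4 = -32)
L(s) = -32
(L(q(-2))*(45/(-41)))*(-8) = -1440/(-41)*(-8) = -1440*(-1)/41*(-8) = -32*(-45/41)*(-8) = (1440/41)*(-8) = -11520/41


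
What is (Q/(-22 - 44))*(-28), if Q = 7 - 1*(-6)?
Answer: 182/33 ≈ 5.5152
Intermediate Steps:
Q = 13 (Q = 7 + 6 = 13)
(Q/(-22 - 44))*(-28) = (13/(-22 - 44))*(-28) = (13/(-66))*(-28) = (13*(-1/66))*(-28) = -13/66*(-28) = 182/33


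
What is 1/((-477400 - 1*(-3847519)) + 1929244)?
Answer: 1/5299363 ≈ 1.8870e-7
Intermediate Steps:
1/((-477400 - 1*(-3847519)) + 1929244) = 1/((-477400 + 3847519) + 1929244) = 1/(3370119 + 1929244) = 1/5299363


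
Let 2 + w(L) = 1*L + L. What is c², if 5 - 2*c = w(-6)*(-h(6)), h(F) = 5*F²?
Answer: 6325225/4 ≈ 1.5813e+6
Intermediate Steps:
w(L) = -2 + 2*L (w(L) = -2 + (1*L + L) = -2 + (L + L) = -2 + 2*L)
c = -2515/2 (c = 5/2 - (-2 + 2*(-6))*(-5*6²)/2 = 5/2 - (-2 - 12)*(-5*36)/2 = 5/2 - (-7)*(-1*180) = 5/2 - (-7)*(-180) = 5/2 - ½*2520 = 5/2 - 1260 = -2515/2 ≈ -1257.5)
c² = (-2515/2)² = 6325225/4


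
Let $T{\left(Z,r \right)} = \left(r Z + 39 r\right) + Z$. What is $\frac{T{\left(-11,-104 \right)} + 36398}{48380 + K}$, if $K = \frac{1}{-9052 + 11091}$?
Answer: $\frac{5250425}{7588217} \approx 0.69192$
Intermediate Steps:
$K = \frac{1}{2039} \approx 0.00049044$
$T{\left(Z,r \right)} = Z + 39 r + Z r$ ($T{\left(Z,r \right)} = \left(Z r + 39 r\right) + Z = \left(39 r + Z r\right) + Z = Z + 39 r + Z r$)
$\frac{T{\left(-11,-104 \right)} + 36398}{48380 + K} = \frac{\left(-11 + 39 \left(-104\right) - -1144\right) + 36398}{48380 + \frac{1}{2039}} = \frac{\left(-11 - 4056 + 1144\right) + 36398}{\frac{98646821}{2039}} = \left(-2923 + 36398\right) \frac{2039}{98646821} = 33475 \cdot \frac{2039}{98646821} = \frac{5250425}{7588217}$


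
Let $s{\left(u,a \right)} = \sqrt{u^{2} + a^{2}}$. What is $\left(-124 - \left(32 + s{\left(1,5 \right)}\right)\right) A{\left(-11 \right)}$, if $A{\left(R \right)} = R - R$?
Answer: $0$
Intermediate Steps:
$s{\left(u,a \right)} = \sqrt{a^{2} + u^{2}}$
$A{\left(R \right)} = 0$
$\left(-124 - \left(32 + s{\left(1,5 \right)}\right)\right) A{\left(-11 \right)} = \left(-124 - \left(32 + \sqrt{5^{2} + 1^{2}}\right)\right) 0 = \left(-124 - \left(32 + \sqrt{25 + 1}\right)\right) 0 = \left(-124 - \left(32 + \sqrt{26}\right)\right) 0 = \left(-156 - \sqrt{26}\right) 0 = 0$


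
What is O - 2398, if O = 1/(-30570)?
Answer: -73306861/30570 ≈ -2398.0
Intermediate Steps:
O = -1/30570 ≈ -3.2712e-5
O - 2398 = -1/30570 - 2398 = -73306861/30570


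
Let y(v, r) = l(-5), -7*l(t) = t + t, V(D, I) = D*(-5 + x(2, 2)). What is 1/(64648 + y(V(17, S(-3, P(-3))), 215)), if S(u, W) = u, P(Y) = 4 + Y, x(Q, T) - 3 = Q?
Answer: 7/452546 ≈ 1.5468e-5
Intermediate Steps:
x(Q, T) = 3 + Q
V(D, I) = 0 (V(D, I) = D*(-5 + (3 + 2)) = D*(-5 + 5) = D*0 = 0)
l(t) = -2*t/7 (l(t) = -(t + t)/7 = -2*t/7)
y(v, r) = 10/7 (y(v, r) = -2/7*(-5) = 10/7)
1/(64648 + y(V(17, S(-3, P(-3))), 215)) = 1/(64648 + 10/7) = 1/(452546/7) = 7/452546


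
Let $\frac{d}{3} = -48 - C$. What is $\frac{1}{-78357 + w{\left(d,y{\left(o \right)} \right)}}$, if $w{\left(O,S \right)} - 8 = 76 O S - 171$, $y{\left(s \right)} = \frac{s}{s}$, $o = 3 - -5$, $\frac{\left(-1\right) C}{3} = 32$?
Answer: $- \frac{1}{67576} \approx -1.4798 \cdot 10^{-5}$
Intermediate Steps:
$C = -96$ ($C = \left(-3\right) 32 = -96$)
$d = 144$ ($d = 3 \left(-48 - -96\right) = 3 \left(-48 + 96\right) = 3 \cdot 48 = 144$)
$o = 8$ ($o = 3 + 5 = 8$)
$y{\left(s \right)} = 1$
$w{\left(O,S \right)} = -163 + 76 O S$ ($w{\left(O,S \right)} = 8 + \left(76 O S - 171\right) = 8 + \left(-171 + 76 O S\right) = -163 + 76 O S$)
$\frac{1}{-78357 + w{\left(d,y{\left(o \right)} \right)}} = \frac{1}{-78357 - \left(163 - 10944\right)} = \frac{1}{-78357 + \left(-163 + 10944\right)} = \frac{1}{-78357 + 10781} = \frac{1}{-67576} = - \frac{1}{67576}$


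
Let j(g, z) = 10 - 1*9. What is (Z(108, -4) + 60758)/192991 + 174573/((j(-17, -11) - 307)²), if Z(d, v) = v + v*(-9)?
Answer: 257406211/118110492 ≈ 2.1794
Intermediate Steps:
Z(d, v) = -8*v (Z(d, v) = v - 9*v = -8*v)
j(g, z) = 1 (j(g, z) = 10 - 9 = 1)
(Z(108, -4) + 60758)/192991 + 174573/((j(-17, -11) - 307)²) = (-8*(-4) + 60758)/192991 + 174573/((1 - 307)²) = (32 + 60758)*(1/192991) + 174573/((-306)²) = 60790*(1/192991) + 174573/93636 = 60790/192991 + 174573*(1/93636) = 60790/192991 + 1141/612 = 257406211/118110492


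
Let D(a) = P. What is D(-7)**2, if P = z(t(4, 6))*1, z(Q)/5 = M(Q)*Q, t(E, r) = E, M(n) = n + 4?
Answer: 25600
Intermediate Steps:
M(n) = 4 + n
z(Q) = 5*Q*(4 + Q) (z(Q) = 5*((4 + Q)*Q) = 5*(Q*(4 + Q)) = 5*Q*(4 + Q))
P = 160 (P = (5*4*(4 + 4))*1 = (5*4*8)*1 = 160*1 = 160)
D(a) = 160
D(-7)**2 = 160**2 = 25600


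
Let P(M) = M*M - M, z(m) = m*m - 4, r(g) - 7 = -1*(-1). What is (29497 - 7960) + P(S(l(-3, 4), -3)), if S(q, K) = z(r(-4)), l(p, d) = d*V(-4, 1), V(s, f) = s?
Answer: 25077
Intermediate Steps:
r(g) = 8 (r(g) = 7 - 1*(-1) = 7 + 1 = 8)
z(m) = -4 + m² (z(m) = m² - 4 = -4 + m²)
l(p, d) = -4*d (l(p, d) = d*(-4) = -4*d)
S(q, K) = 60 (S(q, K) = -4 + 8² = -4 + 64 = 60)
P(M) = M² - M
(29497 - 7960) + P(S(l(-3, 4), -3)) = (29497 - 7960) + 60*(-1 + 60) = 21537 + 60*59 = 21537 + 3540 = 25077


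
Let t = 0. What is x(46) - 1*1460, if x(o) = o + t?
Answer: -1414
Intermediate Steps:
x(o) = o (x(o) = o + 0 = o)
x(46) - 1*1460 = 46 - 1*1460 = 46 - 1460 = -1414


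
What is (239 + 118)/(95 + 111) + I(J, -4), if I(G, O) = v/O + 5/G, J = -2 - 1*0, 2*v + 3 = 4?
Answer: -735/824 ≈ -0.89199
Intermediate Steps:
v = ½ (v = -3/2 + (½)*4 = -3/2 + 2 = ½ ≈ 0.50000)
J = -2 (J = -2 + 0 = -2)
I(G, O) = 1/(2*O) + 5/G
(239 + 118)/(95 + 111) + I(J, -4) = (239 + 118)/(95 + 111) + ((½)/(-4) + 5/(-2)) = 357/206 + ((½)*(-¼) + 5*(-½)) = 357*(1/206) + (-⅛ - 5/2) = 357/206 - 21/8 = -735/824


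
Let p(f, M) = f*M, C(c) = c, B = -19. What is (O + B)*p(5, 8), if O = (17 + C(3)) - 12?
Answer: -440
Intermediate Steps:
O = 8 (O = (17 + 3) - 12 = 20 - 12 = 8)
p(f, M) = M*f
(O + B)*p(5, 8) = (8 - 19)*(8*5) = -11*40 = -440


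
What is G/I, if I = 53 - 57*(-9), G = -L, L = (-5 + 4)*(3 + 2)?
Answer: 5/566 ≈ 0.0088339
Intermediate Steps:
L = -5 (L = -1*5 = -5)
G = 5 (G = -1*(-5) = 5)
I = 566 (I = 53 + 513 = 566)
G/I = 5/566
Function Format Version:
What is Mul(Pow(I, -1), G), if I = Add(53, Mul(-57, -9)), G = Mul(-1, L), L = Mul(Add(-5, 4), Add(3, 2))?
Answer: Rational(5, 566) ≈ 0.0088339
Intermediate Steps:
L = -5 (L = Mul(-1, 5) = -5)
G = 5 (G = Mul(-1, -5) = 5)
I = 566 (I = Add(53, 513) = 566)
Mul(Pow(I, -1), G) = Mul(Pow(566, -1), 5) = Mul(Rational(1, 566), 5) = Rational(5, 566)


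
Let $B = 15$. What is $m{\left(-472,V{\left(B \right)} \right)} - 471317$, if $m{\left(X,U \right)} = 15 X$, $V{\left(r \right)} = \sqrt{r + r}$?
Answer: $-478397$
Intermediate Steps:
$V{\left(r \right)} = \sqrt{2} \sqrt{r}$ ($V{\left(r \right)} = \sqrt{2 r} = \sqrt{2} \sqrt{r}$)
$m{\left(-472,V{\left(B \right)} \right)} - 471317 = 15 \left(-472\right) - 471317 = -7080 - 471317 = -478397$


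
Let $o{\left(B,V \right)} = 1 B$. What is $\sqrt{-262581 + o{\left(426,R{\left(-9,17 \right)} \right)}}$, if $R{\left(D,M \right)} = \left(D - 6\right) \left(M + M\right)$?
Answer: $i \sqrt{262155} \approx 512.01 i$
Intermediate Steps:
$R{\left(D,M \right)} = 2 M \left(-6 + D\right)$ ($R{\left(D,M \right)} = \left(-6 + D\right) 2 M = 2 M \left(-6 + D\right)$)
$o{\left(B,V \right)} = B$
$\sqrt{-262581 + o{\left(426,R{\left(-9,17 \right)} \right)}} = \sqrt{-262581 + 426} = \sqrt{-262155} = i \sqrt{262155}$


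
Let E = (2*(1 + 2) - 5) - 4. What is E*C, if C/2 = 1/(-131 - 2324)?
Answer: 6/2455 ≈ 0.0024440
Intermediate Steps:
E = -3 (E = (2*3 - 5) - 4 = (6 - 5) - 4 = 1 - 4 = -3)
C = -2/2455 (C = 2/(-131 - 2324) = 2/(-2455) = 2*(-1/2455) = -2/2455 ≈ -0.00081466)
E*C = -3*(-2/2455) = 6/2455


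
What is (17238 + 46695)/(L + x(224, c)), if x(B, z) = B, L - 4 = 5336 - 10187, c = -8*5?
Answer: -21311/1541 ≈ -13.829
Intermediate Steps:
c = -40
L = -4847 (L = 4 + (5336 - 10187) = 4 - 4851 = -4847)
(17238 + 46695)/(L + x(224, c)) = (17238 + 46695)/(-4847 + 224) = 63933/(-4623) = 63933*(-1/4623) = -21311/1541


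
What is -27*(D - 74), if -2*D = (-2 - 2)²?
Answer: 2214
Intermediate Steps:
D = -8 (D = -(-2 - 2)²/2 = -½*(-4)² = -½*16 = -8)
-27*(D - 74) = -27*(-8 - 74) = -27*(-82) = 2214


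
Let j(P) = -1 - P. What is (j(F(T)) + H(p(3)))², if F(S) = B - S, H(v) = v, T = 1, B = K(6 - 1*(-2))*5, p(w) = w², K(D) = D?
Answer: 961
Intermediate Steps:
B = 40 (B = (6 - 1*(-2))*5 = (6 + 2)*5 = 8*5 = 40)
F(S) = 40 - S
(j(F(T)) + H(p(3)))² = ((-1 - (40 - 1*1)) + 3²)² = ((-1 - (40 - 1)) + 9)² = ((-1 - 1*39) + 9)² = ((-1 - 39) + 9)² = (-40 + 9)² = (-31)² = 961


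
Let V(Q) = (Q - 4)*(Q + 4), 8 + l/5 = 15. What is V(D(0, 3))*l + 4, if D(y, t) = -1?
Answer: -521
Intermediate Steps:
l = 35 (l = -40 + 5*15 = -40 + 75 = 35)
V(Q) = (-4 + Q)*(4 + Q)
V(D(0, 3))*l + 4 = (-16 + (-1)**2)*35 + 4 = (-16 + 1)*35 + 4 = -15*35 + 4 = -525 + 4 = -521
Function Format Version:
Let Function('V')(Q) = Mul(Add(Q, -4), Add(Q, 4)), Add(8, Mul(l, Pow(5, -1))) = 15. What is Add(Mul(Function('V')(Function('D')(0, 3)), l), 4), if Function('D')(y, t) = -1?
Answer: -521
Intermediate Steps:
l = 35 (l = Add(-40, Mul(5, 15)) = Add(-40, 75) = 35)
Function('V')(Q) = Mul(Add(-4, Q), Add(4, Q))
Add(Mul(Function('V')(Function('D')(0, 3)), l), 4) = Add(Mul(Add(-16, Pow(-1, 2)), 35), 4) = Add(Mul(Add(-16, 1), 35), 4) = Add(Mul(-15, 35), 4) = Add(-525, 4) = -521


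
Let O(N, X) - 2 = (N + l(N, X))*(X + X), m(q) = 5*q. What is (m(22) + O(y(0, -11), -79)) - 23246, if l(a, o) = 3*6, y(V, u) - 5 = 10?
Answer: -28348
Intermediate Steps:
y(V, u) = 15 (y(V, u) = 5 + 10 = 15)
l(a, o) = 18
O(N, X) = 2 + 2*X*(18 + N) (O(N, X) = 2 + (N + 18)*(X + X) = 2 + (18 + N)*(2*X) = 2 + 2*X*(18 + N))
(m(22) + O(y(0, -11), -79)) - 23246 = (5*22 + (2 + 36*(-79) + 2*15*(-79))) - 23246 = (110 + (2 - 2844 - 2370)) - 23246 = (110 - 5212) - 23246 = -5102 - 23246 = -28348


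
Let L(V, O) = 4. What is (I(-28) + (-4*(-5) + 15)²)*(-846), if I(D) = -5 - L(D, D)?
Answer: -1028736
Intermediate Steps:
I(D) = -9 (I(D) = -5 - 1*4 = -5 - 4 = -9)
(I(-28) + (-4*(-5) + 15)²)*(-846) = (-9 + (-4*(-5) + 15)²)*(-846) = (-9 + (20 + 15)²)*(-846) = (-9 + 35²)*(-846) = (-9 + 1225)*(-846) = 1216*(-846) = -1028736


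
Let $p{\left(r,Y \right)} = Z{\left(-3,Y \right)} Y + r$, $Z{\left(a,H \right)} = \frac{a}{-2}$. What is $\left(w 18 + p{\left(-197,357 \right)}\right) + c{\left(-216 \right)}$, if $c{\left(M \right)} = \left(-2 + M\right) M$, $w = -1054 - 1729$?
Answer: $- \frac{5335}{2} \approx -2667.5$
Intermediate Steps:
$w = -2783$ ($w = -1054 - 1729 = -2783$)
$Z{\left(a,H \right)} = - \frac{a}{2}$ ($Z{\left(a,H \right)} = a \left(- \frac{1}{2}\right) = - \frac{a}{2}$)
$c{\left(M \right)} = M \left(-2 + M\right)$
$p{\left(r,Y \right)} = r + \frac{3 Y}{2}$ ($p{\left(r,Y \right)} = \left(- \frac{1}{2}\right) \left(-3\right) Y + r = \frac{3 Y}{2} + r = r + \frac{3 Y}{2}$)
$\left(w 18 + p{\left(-197,357 \right)}\right) + c{\left(-216 \right)} = \left(\left(-2783\right) 18 + \left(-197 + \frac{3}{2} \cdot 357\right)\right) - 216 \left(-2 - 216\right) = \left(-50094 + \left(-197 + \frac{1071}{2}\right)\right) - -47088 = \left(-50094 + \frac{677}{2}\right) + 47088 = - \frac{99511}{2} + 47088 = - \frac{5335}{2}$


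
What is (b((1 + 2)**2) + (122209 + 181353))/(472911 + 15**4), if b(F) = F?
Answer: 303571/523536 ≈ 0.57985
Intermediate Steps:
(b((1 + 2)**2) + (122209 + 181353))/(472911 + 15**4) = ((1 + 2)**2 + (122209 + 181353))/(472911 + 15**4) = (3**2 + 303562)/(472911 + 50625) = (9 + 303562)/523536 = 303571*(1/523536) = 303571/523536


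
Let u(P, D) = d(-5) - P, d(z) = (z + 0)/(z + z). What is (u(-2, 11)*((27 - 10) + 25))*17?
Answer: 1785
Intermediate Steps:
d(z) = ½ (d(z) = z/((2*z)) = z*(1/(2*z)) = ½)
u(P, D) = ½ - P
(u(-2, 11)*((27 - 10) + 25))*17 = ((½ - 1*(-2))*((27 - 10) + 25))*17 = ((½ + 2)*(17 + 25))*17 = ((5/2)*42)*17 = 105*17 = 1785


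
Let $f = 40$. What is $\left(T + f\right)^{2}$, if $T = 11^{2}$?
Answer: $25921$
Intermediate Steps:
$T = 121$
$\left(T + f\right)^{2} = \left(121 + 40\right)^{2} = 161^{2} = 25921$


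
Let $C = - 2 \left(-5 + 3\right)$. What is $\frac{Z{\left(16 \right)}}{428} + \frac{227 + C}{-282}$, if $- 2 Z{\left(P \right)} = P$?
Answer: $- \frac{8427}{10058} \approx -0.83784$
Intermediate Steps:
$Z{\left(P \right)} = - \frac{P}{2}$
$C = 4$ ($C = \left(-2\right) \left(-2\right) = 4$)
$\frac{Z{\left(16 \right)}}{428} + \frac{227 + C}{-282} = \frac{\left(- \frac{1}{2}\right) 16}{428} + \frac{227 + 4}{-282} = \left(-8\right) \frac{1}{428} + 231 \left(- \frac{1}{282}\right) = - \frac{2}{107} - \frac{77}{94} = - \frac{8427}{10058}$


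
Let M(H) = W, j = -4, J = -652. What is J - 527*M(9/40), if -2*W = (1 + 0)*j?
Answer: -1706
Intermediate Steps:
W = 2 (W = -(1 + 0)*(-4)/2 = -(-4)/2 = -½*(-4) = 2)
M(H) = 2
J - 527*M(9/40) = -652 - 527*2 = -652 - 1054 = -1706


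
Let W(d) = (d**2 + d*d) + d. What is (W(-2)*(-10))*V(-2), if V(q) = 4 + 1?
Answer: -300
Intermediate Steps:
W(d) = d + 2*d**2 (W(d) = (d**2 + d**2) + d = 2*d**2 + d = d + 2*d**2)
V(q) = 5
(W(-2)*(-10))*V(-2) = (-2*(1 + 2*(-2))*(-10))*5 = (-2*(1 - 4)*(-10))*5 = (-2*(-3)*(-10))*5 = (6*(-10))*5 = -60*5 = -300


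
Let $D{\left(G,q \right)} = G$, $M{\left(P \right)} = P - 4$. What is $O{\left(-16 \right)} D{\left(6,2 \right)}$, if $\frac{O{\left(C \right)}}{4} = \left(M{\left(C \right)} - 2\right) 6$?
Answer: $-3168$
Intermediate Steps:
$M{\left(P \right)} = -4 + P$
$O{\left(C \right)} = -144 + 24 C$ ($O{\left(C \right)} = 4 \left(\left(-4 + C\right) - 2\right) 6 = 4 \left(-6 + C\right) 6 = 4 \left(-36 + 6 C\right) = -144 + 24 C$)
$O{\left(-16 \right)} D{\left(6,2 \right)} = \left(-144 + 24 \left(-16\right)\right) 6 = \left(-144 - 384\right) 6 = \left(-528\right) 6 = -3168$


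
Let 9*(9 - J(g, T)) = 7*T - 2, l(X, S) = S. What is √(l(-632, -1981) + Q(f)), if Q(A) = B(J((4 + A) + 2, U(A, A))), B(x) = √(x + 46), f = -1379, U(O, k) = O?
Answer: √(-17829 + 15*√406)/3 ≈ 44.13*I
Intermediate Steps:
J(g, T) = 83/9 - 7*T/9 (J(g, T) = 9 - (7*T - 2)/9 = 9 - (-2 + 7*T)/9 = 9 + (2/9 - 7*T/9) = 83/9 - 7*T/9)
B(x) = √(46 + x)
Q(A) = √(497/9 - 7*A/9) (Q(A) = √(46 + (83/9 - 7*A/9)) = √(497/9 - 7*A/9))
√(l(-632, -1981) + Q(f)) = √(-1981 + √(497 - 7*(-1379))/3) = √(-1981 + √(497 + 9653)/3) = √(-1981 + √10150/3) = √(-1981 + (5*√406)/3) = √(-1981 + 5*√406/3)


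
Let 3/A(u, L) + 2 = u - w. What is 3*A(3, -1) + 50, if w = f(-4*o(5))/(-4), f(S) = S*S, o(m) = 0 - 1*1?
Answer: 259/5 ≈ 51.800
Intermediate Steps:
o(m) = -1 (o(m) = 0 - 1 = -1)
f(S) = S²
w = -4 (w = (-4*(-1))²/(-4) = 4²*(-¼) = 16*(-¼) = -4)
A(u, L) = 3/(2 + u) (A(u, L) = 3/(-2 + (u - 1*(-4))) = 3/(-2 + (u + 4)) = 3/(-2 + (4 + u)) = 3/(2 + u))
3*A(3, -1) + 50 = 3*(3/(2 + 3)) + 50 = 3*(3/5) + 50 = 3*(3*(⅕)) + 50 = 3*(⅗) + 50 = 9/5 + 50 = 259/5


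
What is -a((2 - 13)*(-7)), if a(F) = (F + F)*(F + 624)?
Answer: -107954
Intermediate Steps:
a(F) = 2*F*(624 + F) (a(F) = (2*F)*(624 + F) = 2*F*(624 + F))
-a((2 - 13)*(-7)) = -2*(2 - 13)*(-7)*(624 + (2 - 13)*(-7)) = -2*(-11*(-7))*(624 - 11*(-7)) = -2*77*(624 + 77) = -2*77*701 = -1*107954 = -107954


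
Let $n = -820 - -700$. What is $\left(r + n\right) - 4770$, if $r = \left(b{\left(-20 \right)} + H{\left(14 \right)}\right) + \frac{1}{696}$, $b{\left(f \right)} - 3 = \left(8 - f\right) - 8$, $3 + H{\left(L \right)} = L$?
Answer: $- \frac{3379775}{696} \approx -4856.0$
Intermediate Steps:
$H{\left(L \right)} = -3 + L$
$b{\left(f \right)} = 3 - f$
$r = \frac{23665}{696}$ ($r = \left(\left(3 - -20\right) + \left(-3 + 14\right)\right) + \frac{1}{696} = \left(\left(3 + 20\right) + 11\right) + \frac{1}{696} = \left(23 + 11\right) + \frac{1}{696} = 34 + \frac{1}{696} = \frac{23665}{696} \approx 34.001$)
$n = -120$ ($n = -820 + 700 = -120$)
$\left(r + n\right) - 4770 = \left(\frac{23665}{696} - 120\right) - 4770 = - \frac{59855}{696} - 4770 = - \frac{3379775}{696}$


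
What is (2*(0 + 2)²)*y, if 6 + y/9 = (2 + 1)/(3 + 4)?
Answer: -2808/7 ≈ -401.14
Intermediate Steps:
y = -351/7 (y = -54 + 9*((2 + 1)/(3 + 4)) = -54 + 9*(3/7) = -54 + 27/7 = -351/7 ≈ -50.143)
(2*(0 + 2)²)*y = (2*(0 + 2)²)*(-351/7) = (2*2²)*(-351/7) = (2*4)*(-351/7) = 8*(-351/7) = -2808/7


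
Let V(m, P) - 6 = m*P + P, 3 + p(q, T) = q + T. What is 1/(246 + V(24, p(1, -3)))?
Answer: 1/127 ≈ 0.0078740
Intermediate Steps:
p(q, T) = -3 + T + q (p(q, T) = -3 + (q + T) = -3 + (T + q) = -3 + T + q)
V(m, P) = 6 + P + P*m (V(m, P) = 6 + (m*P + P) = 6 + (P*m + P) = 6 + (P + P*m) = 6 + P + P*m)
1/(246 + V(24, p(1, -3))) = 1/(246 + (6 + (-3 - 3 + 1) + (-3 - 3 + 1)*24)) = 1/(246 + (6 - 5 - 5*24)) = 1/(246 + (6 - 5 - 120)) = 1/(246 - 119) = 1/127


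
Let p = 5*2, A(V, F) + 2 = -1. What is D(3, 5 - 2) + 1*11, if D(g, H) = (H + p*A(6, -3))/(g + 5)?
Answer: 61/8 ≈ 7.6250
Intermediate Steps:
A(V, F) = -3 (A(V, F) = -2 - 1 = -3)
p = 10
D(g, H) = (-30 + H)/(5 + g) (D(g, H) = (H + 10*(-3))/(g + 5) = (H - 30)/(5 + g) = (-30 + H)/(5 + g))
D(3, 5 - 2) + 1*11 = (-30 + (5 - 2))/(5 + 3) + 1*11 = (-30 + 3)/8 + 11 = (⅛)*(-27) + 11 = -27/8 + 11 = 61/8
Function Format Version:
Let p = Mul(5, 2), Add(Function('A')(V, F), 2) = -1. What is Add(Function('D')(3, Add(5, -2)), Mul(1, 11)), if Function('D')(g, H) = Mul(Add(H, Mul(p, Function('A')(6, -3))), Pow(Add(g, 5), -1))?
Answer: Rational(61, 8) ≈ 7.6250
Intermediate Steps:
Function('A')(V, F) = -3 (Function('A')(V, F) = Add(-2, -1) = -3)
p = 10
Function('D')(g, H) = Mul(Pow(Add(5, g), -1), Add(-30, H)) (Function('D')(g, H) = Mul(Add(H, Mul(10, -3)), Pow(Add(g, 5), -1)) = Mul(Add(H, -30), Pow(Add(5, g), -1)) = Mul(Add(-30, H), Pow(Add(5, g), -1)) = Mul(Pow(Add(5, g), -1), Add(-30, H)))
Add(Function('D')(3, Add(5, -2)), Mul(1, 11)) = Add(Mul(Pow(Add(5, 3), -1), Add(-30, Add(5, -2))), Mul(1, 11)) = Add(Mul(Pow(8, -1), Add(-30, 3)), 11) = Add(Mul(Rational(1, 8), -27), 11) = Add(Rational(-27, 8), 11) = Rational(61, 8)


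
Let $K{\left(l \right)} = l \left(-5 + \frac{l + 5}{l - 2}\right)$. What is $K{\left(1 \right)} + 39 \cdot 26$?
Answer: $1003$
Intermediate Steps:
$K{\left(l \right)} = l \left(-5 + \frac{5 + l}{-2 + l}\right)$
$K{\left(1 \right)} + 39 \cdot 26 = 1 \frac{1}{-2 + 1} \left(15 - 4\right) + 39 \cdot 26 = 1 \frac{1}{-1} \left(15 - 4\right) + 1014 = 1 \left(-1\right) 11 + 1014 = -11 + 1014 = 1003$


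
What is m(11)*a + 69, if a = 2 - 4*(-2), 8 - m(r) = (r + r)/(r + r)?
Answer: 139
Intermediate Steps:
m(r) = 7 (m(r) = 8 - (r + r)/(r + r) = 8 - 2*r/(2*r) = 8 - 2*r*1/(2*r) = 8 - 1*1 = 8 - 1 = 7)
a = 10 (a = 2 + 8 = 10)
m(11)*a + 69 = 7*10 + 69 = 70 + 69 = 139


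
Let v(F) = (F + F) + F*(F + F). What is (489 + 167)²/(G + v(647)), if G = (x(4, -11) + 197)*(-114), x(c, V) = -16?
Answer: 215168/408939 ≈ 0.52616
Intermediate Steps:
G = -20634 (G = (-16 + 197)*(-114) = 181*(-114) = -20634)
v(F) = 2*F + 2*F² (v(F) = 2*F + F*(2*F) = 2*F + 2*F²)
(489 + 167)²/(G + v(647)) = (489 + 167)²/(-20634 + 2*647*(1 + 647)) = 656²/(-20634 + 2*647*648) = 430336/(-20634 + 838512) = 430336/817878 = 430336*(1/817878) = 215168/408939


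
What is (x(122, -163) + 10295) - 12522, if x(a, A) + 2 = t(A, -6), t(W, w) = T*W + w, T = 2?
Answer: -2561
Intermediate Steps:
t(W, w) = w + 2*W (t(W, w) = 2*W + w = w + 2*W)
x(a, A) = -8 + 2*A (x(a, A) = -2 + (-6 + 2*A) = -8 + 2*A)
(x(122, -163) + 10295) - 12522 = ((-8 + 2*(-163)) + 10295) - 12522 = ((-8 - 326) + 10295) - 12522 = (-334 + 10295) - 12522 = 9961 - 12522 = -2561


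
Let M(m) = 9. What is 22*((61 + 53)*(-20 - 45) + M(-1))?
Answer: -162822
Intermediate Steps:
22*((61 + 53)*(-20 - 45) + M(-1)) = 22*((61 + 53)*(-20 - 45) + 9) = 22*(114*(-65) + 9) = 22*(-7410 + 9) = 22*(-7401) = -162822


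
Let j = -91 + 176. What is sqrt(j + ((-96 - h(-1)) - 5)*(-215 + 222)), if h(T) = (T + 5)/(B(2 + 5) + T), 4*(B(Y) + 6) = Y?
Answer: 5*I*sqrt(222)/3 ≈ 24.833*I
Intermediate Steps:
B(Y) = -6 + Y/4
h(T) = (5 + T)/(-17/4 + T) (h(T) = (T + 5)/((-6 + (2 + 5)/4) + T) = (5 + T)/((-6 + (1/4)*7) + T) = (5 + T)/((-6 + 7/4) + T) = (5 + T)/(-17/4 + T))
j = 85
sqrt(j + ((-96 - h(-1)) - 5)*(-215 + 222)) = sqrt(85 + ((-96 - 4*(5 - 1)/(-17 + 4*(-1))) - 5)*(-215 + 222)) = sqrt(85 + ((-96 - 4*4/(-17 - 4)) - 5)*7) = sqrt(85 + ((-96 - 4*4/(-21)) - 5)*7) = sqrt(85 + ((-96 - 4*(-1)*4/21) - 5)*7) = sqrt(85 + ((-96 - 1*(-16/21)) - 5)*7) = sqrt(85 + ((-96 + 16/21) - 5)*7) = sqrt(85 + (-2000/21 - 5)*7) = sqrt(85 - 2105/21*7) = sqrt(85 - 2105/3) = sqrt(-1850/3) = 5*I*sqrt(222)/3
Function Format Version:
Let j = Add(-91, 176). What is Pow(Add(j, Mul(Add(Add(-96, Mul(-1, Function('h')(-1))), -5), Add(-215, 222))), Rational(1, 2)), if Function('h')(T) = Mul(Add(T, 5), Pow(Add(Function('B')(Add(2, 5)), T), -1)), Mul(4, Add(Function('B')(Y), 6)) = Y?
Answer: Mul(Rational(5, 3), I, Pow(222, Rational(1, 2))) ≈ Mul(24.833, I)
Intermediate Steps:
Function('B')(Y) = Add(-6, Mul(Rational(1, 4), Y))
Function('h')(T) = Mul(Pow(Add(Rational(-17, 4), T), -1), Add(5, T)) (Function('h')(T) = Mul(Add(T, 5), Pow(Add(Add(-6, Mul(Rational(1, 4), Add(2, 5))), T), -1)) = Mul(Add(5, T), Pow(Add(Add(-6, Mul(Rational(1, 4), 7)), T), -1)) = Mul(Add(5, T), Pow(Add(Add(-6, Rational(7, 4)), T), -1)) = Mul(Add(5, T), Pow(Add(Rational(-17, 4), T), -1)) = Mul(Pow(Add(Rational(-17, 4), T), -1), Add(5, T)))
j = 85
Pow(Add(j, Mul(Add(Add(-96, Mul(-1, Function('h')(-1))), -5), Add(-215, 222))), Rational(1, 2)) = Pow(Add(85, Mul(Add(Add(-96, Mul(-1, Mul(4, Pow(Add(-17, Mul(4, -1)), -1), Add(5, -1)))), -5), Add(-215, 222))), Rational(1, 2)) = Pow(Add(85, Mul(Add(Add(-96, Mul(-1, Mul(4, Pow(Add(-17, -4), -1), 4))), -5), 7)), Rational(1, 2)) = Pow(Add(85, Mul(Add(Add(-96, Mul(-1, Mul(4, Pow(-21, -1), 4))), -5), 7)), Rational(1, 2)) = Pow(Add(85, Mul(Add(Add(-96, Mul(-1, Mul(4, Rational(-1, 21), 4))), -5), 7)), Rational(1, 2)) = Pow(Add(85, Mul(Add(Add(-96, Mul(-1, Rational(-16, 21))), -5), 7)), Rational(1, 2)) = Pow(Add(85, Mul(Add(Add(-96, Rational(16, 21)), -5), 7)), Rational(1, 2)) = Pow(Add(85, Mul(Add(Rational(-2000, 21), -5), 7)), Rational(1, 2)) = Pow(Add(85, Mul(Rational(-2105, 21), 7)), Rational(1, 2)) = Pow(Add(85, Rational(-2105, 3)), Rational(1, 2)) = Pow(Rational(-1850, 3), Rational(1, 2)) = Mul(Rational(5, 3), I, Pow(222, Rational(1, 2)))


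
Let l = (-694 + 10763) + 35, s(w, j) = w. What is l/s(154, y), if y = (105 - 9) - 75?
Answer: 5052/77 ≈ 65.610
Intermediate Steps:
y = 21 (y = 96 - 75 = 21)
l = 10104 (l = 10069 + 35 = 10104)
l/s(154, y) = 10104/154 = 10104*(1/154) = 5052/77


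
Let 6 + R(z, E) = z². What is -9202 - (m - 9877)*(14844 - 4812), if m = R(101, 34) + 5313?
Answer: -56499394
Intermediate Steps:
R(z, E) = -6 + z²
m = 15508 (m = (-6 + 101²) + 5313 = (-6 + 10201) + 5313 = 10195 + 5313 = 15508)
-9202 - (m - 9877)*(14844 - 4812) = -9202 - (15508 - 9877)*(14844 - 4812) = -9202 - 5631*10032 = -9202 - 1*56490192 = -9202 - 56490192 = -56499394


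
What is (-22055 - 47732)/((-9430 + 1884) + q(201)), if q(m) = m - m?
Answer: 69787/7546 ≈ 9.2482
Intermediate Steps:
q(m) = 0
(-22055 - 47732)/((-9430 + 1884) + q(201)) = (-22055 - 47732)/((-9430 + 1884) + 0) = -69787/(-7546 + 0) = -69787/(-7546) = -69787*(-1/7546) = 69787/7546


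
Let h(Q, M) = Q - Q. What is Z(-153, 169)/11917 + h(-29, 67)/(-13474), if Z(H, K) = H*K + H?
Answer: -1530/701 ≈ -2.1826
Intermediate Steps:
h(Q, M) = 0
Z(H, K) = H + H*K
Z(-153, 169)/11917 + h(-29, 67)/(-13474) = -153*(1 + 169)/11917 + 0/(-13474) = -153*170*(1/11917) + 0*(-1/13474) = -26010*1/11917 + 0 = -1530/701 + 0 = -1530/701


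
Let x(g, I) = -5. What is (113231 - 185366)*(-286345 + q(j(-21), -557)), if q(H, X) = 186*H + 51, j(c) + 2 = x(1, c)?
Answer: 20745737460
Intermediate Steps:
j(c) = -7 (j(c) = -2 - 5 = -7)
q(H, X) = 51 + 186*H
(113231 - 185366)*(-286345 + q(j(-21), -557)) = (113231 - 185366)*(-286345 + (51 + 186*(-7))) = -72135*(-286345 + (51 - 1302)) = -72135*(-286345 - 1251) = -72135*(-287596) = 20745737460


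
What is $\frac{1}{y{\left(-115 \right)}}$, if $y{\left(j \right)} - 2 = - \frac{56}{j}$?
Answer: $\frac{115}{286} \approx 0.4021$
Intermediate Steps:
$y{\left(j \right)} = 2 - \frac{56}{j}$
$\frac{1}{y{\left(-115 \right)}} = \frac{1}{2 - \frac{56}{-115}} = \frac{1}{2 - - \frac{56}{115}} = \frac{1}{2 + \frac{56}{115}} = \frac{1}{\frac{286}{115}} = \frac{115}{286}$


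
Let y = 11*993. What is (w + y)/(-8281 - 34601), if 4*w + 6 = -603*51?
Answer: -4311/57176 ≈ -0.075399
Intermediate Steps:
w = -30759/4 (w = -3/2 + (-603*51)/4 = -3/2 + (¼)*(-30753) = -3/2 - 30753/4 = -30759/4 ≈ -7689.8)
y = 10923
(w + y)/(-8281 - 34601) = (-30759/4 + 10923)/(-8281 - 34601) = (12933/4)/(-42882) = (12933/4)*(-1/42882) = -4311/57176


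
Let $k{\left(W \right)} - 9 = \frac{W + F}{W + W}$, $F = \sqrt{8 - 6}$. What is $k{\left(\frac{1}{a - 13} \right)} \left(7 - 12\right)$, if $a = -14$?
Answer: $- \frac{95}{2} + \frac{135 \sqrt{2}}{2} \approx 47.959$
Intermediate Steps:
$F = \sqrt{2} \approx 1.4142$
$k{\left(W \right)} = 9 + \frac{W + \sqrt{2}}{2 W}$ ($k{\left(W \right)} = 9 + \frac{W + \sqrt{2}}{W + W} = 9 + \frac{W + \sqrt{2}}{2 W}$)
$k{\left(\frac{1}{a - 13} \right)} \left(7 - 12\right) = \frac{\sqrt{2} + \frac{19}{-14 - 13}}{2 \frac{1}{-14 - 13}} \left(7 - 12\right) = \frac{\sqrt{2} + \frac{19}{-27}}{2 \frac{1}{-27}} \left(7 - 12\right) = \frac{\sqrt{2} + 19 \left(- \frac{1}{27}\right)}{2 \left(- \frac{1}{27}\right)} \left(-5\right) = \frac{1}{2} \left(-27\right) \left(\sqrt{2} - \frac{19}{27}\right) \left(-5\right) = \frac{1}{2} \left(-27\right) \left(- \frac{19}{27} + \sqrt{2}\right) \left(-5\right) = \left(\frac{19}{2} - \frac{27 \sqrt{2}}{2}\right) \left(-5\right) = - \frac{95}{2} + \frac{135 \sqrt{2}}{2}$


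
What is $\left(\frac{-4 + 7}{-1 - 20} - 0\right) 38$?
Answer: $- \frac{38}{7} \approx -5.4286$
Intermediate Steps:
$\left(\frac{-4 + 7}{-1 - 20} - 0\right) 38 = \left(\frac{3}{-21} + 0\right) 38 = \left(3 \left(- \frac{1}{21}\right) + 0\right) 38 = \left(- \frac{1}{7} + 0\right) 38 = \left(- \frac{1}{7}\right) 38 = - \frac{38}{7}$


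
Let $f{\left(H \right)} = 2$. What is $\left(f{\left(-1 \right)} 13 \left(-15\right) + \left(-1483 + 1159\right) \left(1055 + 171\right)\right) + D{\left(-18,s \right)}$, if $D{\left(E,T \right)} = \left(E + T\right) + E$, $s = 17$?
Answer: $-397633$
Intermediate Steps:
$D{\left(E,T \right)} = T + 2 E$
$\left(f{\left(-1 \right)} 13 \left(-15\right) + \left(-1483 + 1159\right) \left(1055 + 171\right)\right) + D{\left(-18,s \right)} = \left(2 \cdot 13 \left(-15\right) + \left(-1483 + 1159\right) \left(1055 + 171\right)\right) + \left(17 + 2 \left(-18\right)\right) = \left(26 \left(-15\right) - 397224\right) + \left(17 - 36\right) = \left(-390 - 397224\right) - 19 = -397614 - 19 = -397633$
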